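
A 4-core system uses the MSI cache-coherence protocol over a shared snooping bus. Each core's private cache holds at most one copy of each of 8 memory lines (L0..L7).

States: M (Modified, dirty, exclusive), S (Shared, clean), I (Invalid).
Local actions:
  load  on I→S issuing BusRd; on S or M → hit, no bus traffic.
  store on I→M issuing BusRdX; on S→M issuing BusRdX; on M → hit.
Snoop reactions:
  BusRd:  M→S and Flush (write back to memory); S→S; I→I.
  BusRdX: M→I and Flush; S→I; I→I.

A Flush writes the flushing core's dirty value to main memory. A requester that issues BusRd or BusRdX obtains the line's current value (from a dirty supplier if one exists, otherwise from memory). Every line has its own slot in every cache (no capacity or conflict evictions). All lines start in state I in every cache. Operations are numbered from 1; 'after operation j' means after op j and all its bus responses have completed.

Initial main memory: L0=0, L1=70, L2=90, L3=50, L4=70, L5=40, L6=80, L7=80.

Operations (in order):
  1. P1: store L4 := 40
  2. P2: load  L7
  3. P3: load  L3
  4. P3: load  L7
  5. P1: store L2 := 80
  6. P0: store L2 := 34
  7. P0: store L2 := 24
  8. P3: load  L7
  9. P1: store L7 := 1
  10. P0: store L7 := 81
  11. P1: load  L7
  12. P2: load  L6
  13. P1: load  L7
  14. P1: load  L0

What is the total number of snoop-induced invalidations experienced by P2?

step 1: P1: store L4 := 40  ⟶  IMII  (L4)  txn=BusRdX  M[L4]=70
step 2: P2: load  L7  ⟶  IISI  (L7)  txn=BusRd  M[L7]=80
step 3: P3: load  L3  ⟶  IIIS  (L3)  txn=BusRd  M[L3]=50
step 4: P3: load  L7  ⟶  IISS  (L7)  txn=BusRd  M[L7]=80
step 5: P1: store L2 := 80  ⟶  IMII  (L2)  txn=BusRdX  M[L2]=90
step 6: P0: store L2 := 34  ⟶  MIII  (L2)  txn=BusRdX+Flush  M[L2]=80
step 7: P0: store L2 := 24  ⟶  MIII  (L2)  txn=∅  M[L2]=80
step 8: P3: load  L7  ⟶  IISS  (L7)  txn=∅  M[L7]=80
step 9: P1: store L7 := 1  ⟶  IMII  (L7)  txn=BusRdX  M[L7]=80
step 10: P0: store L7 := 81  ⟶  MIII  (L7)  txn=BusRdX+Flush  M[L7]=1
step 11: P1: load  L7  ⟶  SSII  (L7)  txn=BusRd+Flush  M[L7]=81
step 12: P2: load  L6  ⟶  IISI  (L6)  txn=BusRd  M[L6]=80
step 13: P1: load  L7  ⟶  SSII  (L7)  txn=∅  M[L7]=81
step 14: P1: load  L0  ⟶  ISII  (L0)  txn=BusRd  M[L0]=0

invalidations = 1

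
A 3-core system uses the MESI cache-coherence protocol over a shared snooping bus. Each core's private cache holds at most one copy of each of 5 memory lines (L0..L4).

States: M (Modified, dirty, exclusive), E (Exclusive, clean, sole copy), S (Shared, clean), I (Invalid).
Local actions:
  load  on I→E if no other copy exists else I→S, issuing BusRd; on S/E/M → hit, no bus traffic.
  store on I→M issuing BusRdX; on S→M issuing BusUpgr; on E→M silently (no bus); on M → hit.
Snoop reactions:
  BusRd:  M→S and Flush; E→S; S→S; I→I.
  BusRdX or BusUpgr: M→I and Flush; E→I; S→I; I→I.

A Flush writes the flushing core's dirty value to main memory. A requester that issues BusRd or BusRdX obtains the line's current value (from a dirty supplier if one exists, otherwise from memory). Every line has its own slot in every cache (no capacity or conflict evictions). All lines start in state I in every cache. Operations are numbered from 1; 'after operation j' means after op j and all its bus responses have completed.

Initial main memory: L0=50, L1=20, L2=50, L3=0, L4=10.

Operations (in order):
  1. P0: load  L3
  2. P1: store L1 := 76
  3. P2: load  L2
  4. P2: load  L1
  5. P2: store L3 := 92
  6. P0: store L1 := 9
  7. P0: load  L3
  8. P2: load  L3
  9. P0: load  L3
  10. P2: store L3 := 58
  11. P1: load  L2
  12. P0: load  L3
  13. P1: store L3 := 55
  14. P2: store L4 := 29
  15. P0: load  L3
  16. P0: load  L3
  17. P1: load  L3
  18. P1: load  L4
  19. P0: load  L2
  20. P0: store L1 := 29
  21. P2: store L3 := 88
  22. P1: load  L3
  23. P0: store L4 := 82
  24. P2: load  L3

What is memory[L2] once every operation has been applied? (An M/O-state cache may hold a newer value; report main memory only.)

memory[L2] = 50

step 1: P0: load  L3  ⟶  EII  (L3)  txn=BusRd  M[L3]=0
step 2: P1: store L1 := 76  ⟶  IMI  (L1)  txn=BusRdX  M[L1]=20
step 3: P2: load  L2  ⟶  IIE  (L2)  txn=BusRd  M[L2]=50
step 4: P2: load  L1  ⟶  ISS  (L1)  txn=BusRd+Flush  M[L1]=76
step 5: P2: store L3 := 92  ⟶  IIM  (L3)  txn=BusRdX  M[L3]=0
step 6: P0: store L1 := 9  ⟶  MII  (L1)  txn=BusRdX  M[L1]=76
step 7: P0: load  L3  ⟶  SIS  (L3)  txn=BusRd+Flush  M[L3]=92
step 8: P2: load  L3  ⟶  SIS  (L3)  txn=∅  M[L3]=92
step 9: P0: load  L3  ⟶  SIS  (L3)  txn=∅  M[L3]=92
step 10: P2: store L3 := 58  ⟶  IIM  (L3)  txn=BusUpgr  M[L3]=92
step 11: P1: load  L2  ⟶  ISS  (L2)  txn=BusRd  M[L2]=50
step 12: P0: load  L3  ⟶  SIS  (L3)  txn=BusRd+Flush  M[L3]=58
step 13: P1: store L3 := 55  ⟶  IMI  (L3)  txn=BusRdX  M[L3]=58
step 14: P2: store L4 := 29  ⟶  IIM  (L4)  txn=BusRdX  M[L4]=10
step 15: P0: load  L3  ⟶  SSI  (L3)  txn=BusRd+Flush  M[L3]=55
step 16: P0: load  L3  ⟶  SSI  (L3)  txn=∅  M[L3]=55
step 17: P1: load  L3  ⟶  SSI  (L3)  txn=∅  M[L3]=55
step 18: P1: load  L4  ⟶  ISS  (L4)  txn=BusRd+Flush  M[L4]=29
step 19: P0: load  L2  ⟶  SSS  (L2)  txn=BusRd  M[L2]=50
step 20: P0: store L1 := 29  ⟶  MII  (L1)  txn=∅  M[L1]=76
step 21: P2: store L3 := 88  ⟶  IIM  (L3)  txn=BusRdX  M[L3]=55
step 22: P1: load  L3  ⟶  ISS  (L3)  txn=BusRd+Flush  M[L3]=88
step 23: P0: store L4 := 82  ⟶  MII  (L4)  txn=BusRdX  M[L4]=29
step 24: P2: load  L3  ⟶  ISS  (L3)  txn=∅  M[L3]=88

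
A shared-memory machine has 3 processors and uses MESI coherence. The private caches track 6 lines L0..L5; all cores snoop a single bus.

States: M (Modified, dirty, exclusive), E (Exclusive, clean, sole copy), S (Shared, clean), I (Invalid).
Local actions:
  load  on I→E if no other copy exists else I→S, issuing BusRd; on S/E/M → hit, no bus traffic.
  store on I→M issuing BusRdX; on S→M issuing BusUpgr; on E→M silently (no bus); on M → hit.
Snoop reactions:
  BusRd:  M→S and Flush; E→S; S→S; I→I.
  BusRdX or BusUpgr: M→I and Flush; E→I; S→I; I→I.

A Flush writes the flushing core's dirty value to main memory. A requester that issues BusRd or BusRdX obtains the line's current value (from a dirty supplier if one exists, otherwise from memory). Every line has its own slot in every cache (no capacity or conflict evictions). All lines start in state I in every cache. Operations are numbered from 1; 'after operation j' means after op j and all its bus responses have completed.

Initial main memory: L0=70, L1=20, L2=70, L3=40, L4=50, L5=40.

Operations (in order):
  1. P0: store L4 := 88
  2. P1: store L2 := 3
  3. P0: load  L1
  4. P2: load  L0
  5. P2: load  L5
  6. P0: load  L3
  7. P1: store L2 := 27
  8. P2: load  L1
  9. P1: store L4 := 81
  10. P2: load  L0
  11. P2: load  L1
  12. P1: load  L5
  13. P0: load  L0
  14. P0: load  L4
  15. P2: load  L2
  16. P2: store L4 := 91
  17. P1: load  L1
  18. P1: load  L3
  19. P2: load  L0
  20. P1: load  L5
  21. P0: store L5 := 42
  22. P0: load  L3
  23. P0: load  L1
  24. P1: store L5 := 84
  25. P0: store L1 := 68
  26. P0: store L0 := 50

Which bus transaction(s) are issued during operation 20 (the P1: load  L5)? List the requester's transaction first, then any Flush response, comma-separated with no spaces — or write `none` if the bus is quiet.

step 1: P0: store L4 := 88  ⟶  MII  (L4)  txn=BusRdX  M[L4]=50
step 2: P1: store L2 := 3  ⟶  IMI  (L2)  txn=BusRdX  M[L2]=70
step 3: P0: load  L1  ⟶  EII  (L1)  txn=BusRd  M[L1]=20
step 4: P2: load  L0  ⟶  IIE  (L0)  txn=BusRd  M[L0]=70
step 5: P2: load  L5  ⟶  IIE  (L5)  txn=BusRd  M[L5]=40
step 6: P0: load  L3  ⟶  EII  (L3)  txn=BusRd  M[L3]=40
step 7: P1: store L2 := 27  ⟶  IMI  (L2)  txn=∅  M[L2]=70
step 8: P2: load  L1  ⟶  SIS  (L1)  txn=BusRd  M[L1]=20
step 9: P1: store L4 := 81  ⟶  IMI  (L4)  txn=BusRdX+Flush  M[L4]=88
step 10: P2: load  L0  ⟶  IIE  (L0)  txn=∅  M[L0]=70
step 11: P2: load  L1  ⟶  SIS  (L1)  txn=∅  M[L1]=20
step 12: P1: load  L5  ⟶  ISS  (L5)  txn=BusRd  M[L5]=40
step 13: P0: load  L0  ⟶  SIS  (L0)  txn=BusRd  M[L0]=70
step 14: P0: load  L4  ⟶  SSI  (L4)  txn=BusRd+Flush  M[L4]=81
step 15: P2: load  L2  ⟶  ISS  (L2)  txn=BusRd+Flush  M[L2]=27
step 16: P2: store L4 := 91  ⟶  IIM  (L4)  txn=BusRdX  M[L4]=81
step 17: P1: load  L1  ⟶  SSS  (L1)  txn=BusRd  M[L1]=20
step 18: P1: load  L3  ⟶  SSI  (L3)  txn=BusRd  M[L3]=40
step 19: P2: load  L0  ⟶  SIS  (L0)  txn=∅  M[L0]=70
step 20: P1: load  L5  ⟶  ISS  (L5)  txn=∅  M[L5]=40
step 21: P0: store L5 := 42  ⟶  MII  (L5)  txn=BusRdX  M[L5]=40
step 22: P0: load  L3  ⟶  SSI  (L3)  txn=∅  M[L3]=40
step 23: P0: load  L1  ⟶  SSS  (L1)  txn=∅  M[L1]=20
step 24: P1: store L5 := 84  ⟶  IMI  (L5)  txn=BusRdX+Flush  M[L5]=42
step 25: P0: store L1 := 68  ⟶  MII  (L1)  txn=BusUpgr  M[L1]=20
step 26: P0: store L0 := 50  ⟶  MII  (L0)  txn=BusUpgr  M[L0]=70

bus = none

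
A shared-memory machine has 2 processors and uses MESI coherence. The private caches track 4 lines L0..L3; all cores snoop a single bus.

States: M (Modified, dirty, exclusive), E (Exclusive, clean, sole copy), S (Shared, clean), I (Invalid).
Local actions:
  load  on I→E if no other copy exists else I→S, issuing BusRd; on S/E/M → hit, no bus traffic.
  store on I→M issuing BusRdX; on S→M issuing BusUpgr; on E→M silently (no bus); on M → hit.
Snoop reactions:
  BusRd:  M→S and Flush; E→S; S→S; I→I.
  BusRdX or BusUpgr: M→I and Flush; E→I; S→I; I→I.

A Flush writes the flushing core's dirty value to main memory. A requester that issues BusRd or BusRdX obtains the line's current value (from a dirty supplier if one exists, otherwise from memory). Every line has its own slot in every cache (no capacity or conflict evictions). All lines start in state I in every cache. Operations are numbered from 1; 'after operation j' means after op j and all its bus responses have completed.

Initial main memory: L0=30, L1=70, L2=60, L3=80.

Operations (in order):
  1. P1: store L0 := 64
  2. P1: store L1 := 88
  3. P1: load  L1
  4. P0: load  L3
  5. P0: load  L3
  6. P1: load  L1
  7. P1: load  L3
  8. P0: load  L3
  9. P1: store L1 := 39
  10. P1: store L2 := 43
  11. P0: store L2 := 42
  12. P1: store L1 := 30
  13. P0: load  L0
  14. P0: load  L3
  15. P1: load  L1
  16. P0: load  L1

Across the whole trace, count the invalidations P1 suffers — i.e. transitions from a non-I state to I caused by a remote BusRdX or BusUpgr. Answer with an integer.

invalidations = 1

[1] P1: store L0 := 64 | P0:I, P1:M(64) | bus: BusRdX
[2] P1: store L1 := 88 | P0:I, P1:M(88) | bus: BusRdX
[3] P1: load  L1 | P0:I, P1:M(88) | bus: none
[4] P0: load  L3 | P0:E(80), P1:I | bus: BusRd
[5] P0: load  L3 | P0:E(80), P1:I | bus: none
[6] P1: load  L1 | P0:I, P1:M(88) | bus: none
[7] P1: load  L3 | P0:S(80), P1:S(80) | bus: BusRd
[8] P0: load  L3 | P0:S(80), P1:S(80) | bus: none
[9] P1: store L1 := 39 | P0:I, P1:M(39) | bus: none
[10] P1: store L2 := 43 | P0:I, P1:M(43) | bus: BusRdX
[11] P0: store L2 := 42 | P0:M(42), P1:I | bus: BusRdX,Flush
[12] P1: store L1 := 30 | P0:I, P1:M(30) | bus: none
[13] P0: load  L0 | P0:S(64), P1:S(64) | bus: BusRd,Flush
[14] P0: load  L3 | P0:S(80), P1:S(80) | bus: none
[15] P1: load  L1 | P0:I, P1:M(30) | bus: none
[16] P0: load  L1 | P0:S(30), P1:S(30) | bus: BusRd,Flush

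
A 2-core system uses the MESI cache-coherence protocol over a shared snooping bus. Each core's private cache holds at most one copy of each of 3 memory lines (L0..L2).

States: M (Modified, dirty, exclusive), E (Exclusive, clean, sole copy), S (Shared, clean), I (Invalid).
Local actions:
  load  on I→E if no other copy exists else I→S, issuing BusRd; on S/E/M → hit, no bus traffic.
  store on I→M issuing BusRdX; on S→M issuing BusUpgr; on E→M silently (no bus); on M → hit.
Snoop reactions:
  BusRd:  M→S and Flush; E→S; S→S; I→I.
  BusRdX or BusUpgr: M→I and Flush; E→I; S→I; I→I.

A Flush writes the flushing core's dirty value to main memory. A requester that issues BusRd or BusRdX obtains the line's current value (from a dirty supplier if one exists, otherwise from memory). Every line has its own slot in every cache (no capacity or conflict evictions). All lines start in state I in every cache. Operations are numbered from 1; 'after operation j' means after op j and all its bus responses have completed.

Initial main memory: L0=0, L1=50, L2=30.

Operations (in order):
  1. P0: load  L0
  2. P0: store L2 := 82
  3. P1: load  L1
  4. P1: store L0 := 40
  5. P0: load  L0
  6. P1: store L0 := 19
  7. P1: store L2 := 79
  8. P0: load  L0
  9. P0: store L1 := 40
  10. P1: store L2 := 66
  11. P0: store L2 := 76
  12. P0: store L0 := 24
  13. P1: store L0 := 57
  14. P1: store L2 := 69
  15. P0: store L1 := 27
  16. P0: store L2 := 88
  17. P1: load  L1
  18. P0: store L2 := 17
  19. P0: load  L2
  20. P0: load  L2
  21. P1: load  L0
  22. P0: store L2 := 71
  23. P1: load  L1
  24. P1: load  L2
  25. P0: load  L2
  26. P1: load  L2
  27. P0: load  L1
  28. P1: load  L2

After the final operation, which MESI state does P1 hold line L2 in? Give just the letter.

state = S

step 1: P0: load  L0  ⟶  EI  (L0)  txn=BusRd  M[L0]=0
step 2: P0: store L2 := 82  ⟶  MI  (L2)  txn=BusRdX  M[L2]=30
step 3: P1: load  L1  ⟶  IE  (L1)  txn=BusRd  M[L1]=50
step 4: P1: store L0 := 40  ⟶  IM  (L0)  txn=BusRdX  M[L0]=0
step 5: P0: load  L0  ⟶  SS  (L0)  txn=BusRd+Flush  M[L0]=40
step 6: P1: store L0 := 19  ⟶  IM  (L0)  txn=BusUpgr  M[L0]=40
step 7: P1: store L2 := 79  ⟶  IM  (L2)  txn=BusRdX+Flush  M[L2]=82
step 8: P0: load  L0  ⟶  SS  (L0)  txn=BusRd+Flush  M[L0]=19
step 9: P0: store L1 := 40  ⟶  MI  (L1)  txn=BusRdX  M[L1]=50
step 10: P1: store L2 := 66  ⟶  IM  (L2)  txn=∅  M[L2]=82
step 11: P0: store L2 := 76  ⟶  MI  (L2)  txn=BusRdX+Flush  M[L2]=66
step 12: P0: store L0 := 24  ⟶  MI  (L0)  txn=BusUpgr  M[L0]=19
step 13: P1: store L0 := 57  ⟶  IM  (L0)  txn=BusRdX+Flush  M[L0]=24
step 14: P1: store L2 := 69  ⟶  IM  (L2)  txn=BusRdX+Flush  M[L2]=76
step 15: P0: store L1 := 27  ⟶  MI  (L1)  txn=∅  M[L1]=50
step 16: P0: store L2 := 88  ⟶  MI  (L2)  txn=BusRdX+Flush  M[L2]=69
step 17: P1: load  L1  ⟶  SS  (L1)  txn=BusRd+Flush  M[L1]=27
step 18: P0: store L2 := 17  ⟶  MI  (L2)  txn=∅  M[L2]=69
step 19: P0: load  L2  ⟶  MI  (L2)  txn=∅  M[L2]=69
step 20: P0: load  L2  ⟶  MI  (L2)  txn=∅  M[L2]=69
step 21: P1: load  L0  ⟶  IM  (L0)  txn=∅  M[L0]=24
step 22: P0: store L2 := 71  ⟶  MI  (L2)  txn=∅  M[L2]=69
step 23: P1: load  L1  ⟶  SS  (L1)  txn=∅  M[L1]=27
step 24: P1: load  L2  ⟶  SS  (L2)  txn=BusRd+Flush  M[L2]=71
step 25: P0: load  L2  ⟶  SS  (L2)  txn=∅  M[L2]=71
step 26: P1: load  L2  ⟶  SS  (L2)  txn=∅  M[L2]=71
step 27: P0: load  L1  ⟶  SS  (L1)  txn=∅  M[L1]=27
step 28: P1: load  L2  ⟶  SS  (L2)  txn=∅  M[L2]=71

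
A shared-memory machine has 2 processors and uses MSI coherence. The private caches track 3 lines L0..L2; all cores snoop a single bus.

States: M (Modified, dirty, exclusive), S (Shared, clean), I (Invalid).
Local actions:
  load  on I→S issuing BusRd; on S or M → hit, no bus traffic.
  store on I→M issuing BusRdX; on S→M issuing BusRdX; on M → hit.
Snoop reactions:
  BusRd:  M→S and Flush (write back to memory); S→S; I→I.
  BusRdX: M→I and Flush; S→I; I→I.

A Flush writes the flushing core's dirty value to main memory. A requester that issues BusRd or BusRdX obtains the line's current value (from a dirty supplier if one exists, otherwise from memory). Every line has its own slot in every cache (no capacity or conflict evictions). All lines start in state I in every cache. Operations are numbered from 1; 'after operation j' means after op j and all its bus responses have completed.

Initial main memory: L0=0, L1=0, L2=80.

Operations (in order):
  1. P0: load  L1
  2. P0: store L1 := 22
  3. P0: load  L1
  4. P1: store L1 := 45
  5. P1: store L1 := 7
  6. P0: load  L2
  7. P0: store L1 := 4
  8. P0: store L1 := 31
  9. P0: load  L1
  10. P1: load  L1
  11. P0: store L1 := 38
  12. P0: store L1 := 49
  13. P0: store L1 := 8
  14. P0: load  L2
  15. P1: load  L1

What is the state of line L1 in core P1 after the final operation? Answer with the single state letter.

state = S

step 1: P0: load  L1  ⟶  SI  (L1)  txn=BusRd  M[L1]=0
step 2: P0: store L1 := 22  ⟶  MI  (L1)  txn=BusRdX  M[L1]=0
step 3: P0: load  L1  ⟶  MI  (L1)  txn=∅  M[L1]=0
step 4: P1: store L1 := 45  ⟶  IM  (L1)  txn=BusRdX+Flush  M[L1]=22
step 5: P1: store L1 := 7  ⟶  IM  (L1)  txn=∅  M[L1]=22
step 6: P0: load  L2  ⟶  SI  (L2)  txn=BusRd  M[L2]=80
step 7: P0: store L1 := 4  ⟶  MI  (L1)  txn=BusRdX+Flush  M[L1]=7
step 8: P0: store L1 := 31  ⟶  MI  (L1)  txn=∅  M[L1]=7
step 9: P0: load  L1  ⟶  MI  (L1)  txn=∅  M[L1]=7
step 10: P1: load  L1  ⟶  SS  (L1)  txn=BusRd+Flush  M[L1]=31
step 11: P0: store L1 := 38  ⟶  MI  (L1)  txn=BusRdX  M[L1]=31
step 12: P0: store L1 := 49  ⟶  MI  (L1)  txn=∅  M[L1]=31
step 13: P0: store L1 := 8  ⟶  MI  (L1)  txn=∅  M[L1]=31
step 14: P0: load  L2  ⟶  SI  (L2)  txn=∅  M[L2]=80
step 15: P1: load  L1  ⟶  SS  (L1)  txn=BusRd+Flush  M[L1]=8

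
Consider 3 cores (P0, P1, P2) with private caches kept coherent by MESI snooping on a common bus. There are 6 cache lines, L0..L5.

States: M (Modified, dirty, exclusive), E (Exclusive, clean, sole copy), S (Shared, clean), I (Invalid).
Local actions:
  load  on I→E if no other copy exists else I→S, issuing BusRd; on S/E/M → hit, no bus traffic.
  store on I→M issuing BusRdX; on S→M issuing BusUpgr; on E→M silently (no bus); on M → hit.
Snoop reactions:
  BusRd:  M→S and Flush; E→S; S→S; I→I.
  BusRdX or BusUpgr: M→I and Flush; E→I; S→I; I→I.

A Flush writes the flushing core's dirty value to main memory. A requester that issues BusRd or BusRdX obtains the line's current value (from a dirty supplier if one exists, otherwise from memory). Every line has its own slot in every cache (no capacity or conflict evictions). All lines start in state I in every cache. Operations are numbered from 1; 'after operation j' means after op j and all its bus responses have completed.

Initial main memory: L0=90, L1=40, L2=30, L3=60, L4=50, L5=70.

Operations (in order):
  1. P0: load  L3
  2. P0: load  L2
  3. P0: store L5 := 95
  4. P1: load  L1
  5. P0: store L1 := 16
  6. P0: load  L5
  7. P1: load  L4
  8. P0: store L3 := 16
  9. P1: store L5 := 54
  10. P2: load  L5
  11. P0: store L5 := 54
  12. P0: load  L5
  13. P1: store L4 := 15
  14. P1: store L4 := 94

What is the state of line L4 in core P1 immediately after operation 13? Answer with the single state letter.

state = M

[1] P0: load  L3 | P0:E(60), P1:I, P2:I | bus: BusRd
[2] P0: load  L2 | P0:E(30), P1:I, P2:I | bus: BusRd
[3] P0: store L5 := 95 | P0:M(95), P1:I, P2:I | bus: BusRdX
[4] P1: load  L1 | P0:I, P1:E(40), P2:I | bus: BusRd
[5] P0: store L1 := 16 | P0:M(16), P1:I, P2:I | bus: BusRdX
[6] P0: load  L5 | P0:M(95), P1:I, P2:I | bus: none
[7] P1: load  L4 | P0:I, P1:E(50), P2:I | bus: BusRd
[8] P0: store L3 := 16 | P0:M(16), P1:I, P2:I | bus: none
[9] P1: store L5 := 54 | P0:I, P1:M(54), P2:I | bus: BusRdX,Flush
[10] P2: load  L5 | P0:I, P1:S(54), P2:S(54) | bus: BusRd,Flush
[11] P0: store L5 := 54 | P0:M(54), P1:I, P2:I | bus: BusRdX
[12] P0: load  L5 | P0:M(54), P1:I, P2:I | bus: none
[13] P1: store L4 := 15 | P0:I, P1:M(15), P2:I | bus: none
[14] P1: store L4 := 94 | P0:I, P1:M(94), P2:I | bus: none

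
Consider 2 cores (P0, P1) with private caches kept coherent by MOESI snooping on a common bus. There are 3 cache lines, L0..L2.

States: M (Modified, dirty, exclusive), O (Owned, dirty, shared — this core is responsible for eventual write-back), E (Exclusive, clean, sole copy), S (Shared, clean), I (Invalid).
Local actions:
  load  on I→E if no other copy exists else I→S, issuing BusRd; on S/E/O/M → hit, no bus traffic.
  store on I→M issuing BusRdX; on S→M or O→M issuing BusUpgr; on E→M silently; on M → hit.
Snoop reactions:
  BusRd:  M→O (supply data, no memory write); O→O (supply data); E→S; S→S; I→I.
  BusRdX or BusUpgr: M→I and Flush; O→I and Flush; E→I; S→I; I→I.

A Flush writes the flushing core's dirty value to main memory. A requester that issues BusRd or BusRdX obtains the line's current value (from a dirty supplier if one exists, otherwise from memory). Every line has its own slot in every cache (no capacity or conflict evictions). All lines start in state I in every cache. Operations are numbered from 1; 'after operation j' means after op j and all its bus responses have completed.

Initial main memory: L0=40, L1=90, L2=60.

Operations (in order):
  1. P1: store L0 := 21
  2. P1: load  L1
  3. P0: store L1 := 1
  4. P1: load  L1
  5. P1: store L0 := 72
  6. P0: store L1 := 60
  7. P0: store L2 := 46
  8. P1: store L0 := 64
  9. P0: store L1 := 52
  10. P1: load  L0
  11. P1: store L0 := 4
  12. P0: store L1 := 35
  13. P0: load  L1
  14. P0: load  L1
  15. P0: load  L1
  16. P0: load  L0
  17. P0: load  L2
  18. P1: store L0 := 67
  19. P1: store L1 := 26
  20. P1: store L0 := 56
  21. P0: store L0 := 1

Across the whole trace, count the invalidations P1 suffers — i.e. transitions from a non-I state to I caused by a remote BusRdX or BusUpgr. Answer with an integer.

step 1: P1: store L0 := 21  ⟶  IM  (L0)  txn=BusRdX  M[L0]=40
step 2: P1: load  L1  ⟶  IE  (L1)  txn=BusRd  M[L1]=90
step 3: P0: store L1 := 1  ⟶  MI  (L1)  txn=BusRdX  M[L1]=90
step 4: P1: load  L1  ⟶  OS  (L1)  txn=BusRd  M[L1]=90
step 5: P1: store L0 := 72  ⟶  IM  (L0)  txn=∅  M[L0]=40
step 6: P0: store L1 := 60  ⟶  MI  (L1)  txn=BusUpgr  M[L1]=90
step 7: P0: store L2 := 46  ⟶  MI  (L2)  txn=BusRdX  M[L2]=60
step 8: P1: store L0 := 64  ⟶  IM  (L0)  txn=∅  M[L0]=40
step 9: P0: store L1 := 52  ⟶  MI  (L1)  txn=∅  M[L1]=90
step 10: P1: load  L0  ⟶  IM  (L0)  txn=∅  M[L0]=40
step 11: P1: store L0 := 4  ⟶  IM  (L0)  txn=∅  M[L0]=40
step 12: P0: store L1 := 35  ⟶  MI  (L1)  txn=∅  M[L1]=90
step 13: P0: load  L1  ⟶  MI  (L1)  txn=∅  M[L1]=90
step 14: P0: load  L1  ⟶  MI  (L1)  txn=∅  M[L1]=90
step 15: P0: load  L1  ⟶  MI  (L1)  txn=∅  M[L1]=90
step 16: P0: load  L0  ⟶  SO  (L0)  txn=BusRd  M[L0]=40
step 17: P0: load  L2  ⟶  MI  (L2)  txn=∅  M[L2]=60
step 18: P1: store L0 := 67  ⟶  IM  (L0)  txn=BusUpgr  M[L0]=40
step 19: P1: store L1 := 26  ⟶  IM  (L1)  txn=BusRdX+Flush  M[L1]=35
step 20: P1: store L0 := 56  ⟶  IM  (L0)  txn=∅  M[L0]=40
step 21: P0: store L0 := 1  ⟶  MI  (L0)  txn=BusRdX+Flush  M[L0]=56

invalidations = 3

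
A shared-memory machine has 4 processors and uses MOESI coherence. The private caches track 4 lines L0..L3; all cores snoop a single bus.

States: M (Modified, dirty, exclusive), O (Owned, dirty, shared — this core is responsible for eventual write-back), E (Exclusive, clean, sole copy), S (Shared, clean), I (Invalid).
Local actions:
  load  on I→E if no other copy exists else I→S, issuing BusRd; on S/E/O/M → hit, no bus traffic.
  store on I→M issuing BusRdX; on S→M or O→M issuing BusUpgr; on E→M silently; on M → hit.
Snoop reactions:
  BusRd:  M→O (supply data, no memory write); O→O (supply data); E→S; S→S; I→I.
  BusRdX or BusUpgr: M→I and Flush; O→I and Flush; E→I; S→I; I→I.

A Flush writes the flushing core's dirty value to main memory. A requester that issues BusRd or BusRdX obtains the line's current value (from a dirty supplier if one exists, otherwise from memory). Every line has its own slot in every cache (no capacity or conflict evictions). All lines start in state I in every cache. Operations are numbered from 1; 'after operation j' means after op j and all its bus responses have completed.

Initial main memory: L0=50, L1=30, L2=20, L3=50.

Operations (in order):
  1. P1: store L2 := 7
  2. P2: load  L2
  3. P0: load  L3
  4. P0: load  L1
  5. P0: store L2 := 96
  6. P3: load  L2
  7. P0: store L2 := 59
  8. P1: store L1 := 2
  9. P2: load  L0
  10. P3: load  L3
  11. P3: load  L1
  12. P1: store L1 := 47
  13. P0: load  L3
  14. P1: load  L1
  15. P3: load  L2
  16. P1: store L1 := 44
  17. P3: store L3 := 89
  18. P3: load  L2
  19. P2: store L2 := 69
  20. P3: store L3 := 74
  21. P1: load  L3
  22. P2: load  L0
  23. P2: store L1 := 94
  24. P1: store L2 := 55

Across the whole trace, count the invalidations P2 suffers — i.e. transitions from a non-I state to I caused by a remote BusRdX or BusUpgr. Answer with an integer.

invalidations = 2

  op1 P1: store L2 := 7 → I/M/I/I on L2; bus BusRdX; mem=20
  op2 P2: load  L2 → I/O/S/I on L2; bus BusRd; mem=20
  op3 P0: load  L3 → E/I/I/I on L3; bus BusRd; mem=50
  op4 P0: load  L1 → E/I/I/I on L1; bus BusRd; mem=30
  op5 P0: store L2 := 96 → M/I/I/I on L2; bus BusRdX Flush; mem=7
  op6 P3: load  L2 → O/I/I/S on L2; bus BusRd; mem=7
  op7 P0: store L2 := 59 → M/I/I/I on L2; bus BusUpgr; mem=7
  op8 P1: store L1 := 2 → I/M/I/I on L1; bus BusRdX; mem=30
  op9 P2: load  L0 → I/I/E/I on L0; bus BusRd; mem=50
  op10 P3: load  L3 → S/I/I/S on L3; bus BusRd; mem=50
  op11 P3: load  L1 → I/O/I/S on L1; bus BusRd; mem=30
  op12 P1: store L1 := 47 → I/M/I/I on L1; bus BusUpgr; mem=30
  op13 P0: load  L3 → S/I/I/S on L3; bus (none); mem=50
  op14 P1: load  L1 → I/M/I/I on L1; bus (none); mem=30
  op15 P3: load  L2 → O/I/I/S on L2; bus BusRd; mem=7
  op16 P1: store L1 := 44 → I/M/I/I on L1; bus (none); mem=30
  op17 P3: store L3 := 89 → I/I/I/M on L3; bus BusUpgr; mem=50
  op18 P3: load  L2 → O/I/I/S on L2; bus (none); mem=7
  op19 P2: store L2 := 69 → I/I/M/I on L2; bus BusRdX Flush; mem=59
  op20 P3: store L3 := 74 → I/I/I/M on L3; bus (none); mem=50
  op21 P1: load  L3 → I/S/I/O on L3; bus BusRd; mem=50
  op22 P2: load  L0 → I/I/E/I on L0; bus (none); mem=50
  op23 P2: store L1 := 94 → I/I/M/I on L1; bus BusRdX Flush; mem=44
  op24 P1: store L2 := 55 → I/M/I/I on L2; bus BusRdX Flush; mem=69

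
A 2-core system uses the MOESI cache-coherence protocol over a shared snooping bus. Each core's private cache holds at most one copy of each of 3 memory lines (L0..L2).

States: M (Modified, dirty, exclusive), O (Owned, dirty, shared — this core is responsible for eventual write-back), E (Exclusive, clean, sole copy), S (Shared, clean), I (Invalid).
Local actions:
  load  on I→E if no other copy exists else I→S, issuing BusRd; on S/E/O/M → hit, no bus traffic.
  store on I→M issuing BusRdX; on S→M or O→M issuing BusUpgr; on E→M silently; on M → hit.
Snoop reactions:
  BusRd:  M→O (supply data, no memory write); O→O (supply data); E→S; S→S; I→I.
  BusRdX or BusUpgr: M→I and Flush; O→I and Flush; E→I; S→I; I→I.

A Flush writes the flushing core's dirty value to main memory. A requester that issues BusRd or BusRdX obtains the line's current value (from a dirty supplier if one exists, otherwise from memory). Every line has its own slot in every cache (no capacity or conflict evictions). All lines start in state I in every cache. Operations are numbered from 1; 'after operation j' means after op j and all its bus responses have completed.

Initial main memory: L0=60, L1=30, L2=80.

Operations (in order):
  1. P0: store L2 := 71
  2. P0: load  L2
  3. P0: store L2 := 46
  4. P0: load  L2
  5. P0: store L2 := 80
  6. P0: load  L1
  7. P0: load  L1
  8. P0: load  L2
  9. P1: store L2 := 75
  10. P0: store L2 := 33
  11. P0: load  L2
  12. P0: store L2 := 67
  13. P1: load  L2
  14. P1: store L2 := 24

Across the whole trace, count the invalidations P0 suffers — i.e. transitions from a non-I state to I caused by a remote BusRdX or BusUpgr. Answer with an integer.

invalidations = 2

1. P0: store L2 := 71  bus=[BusRdX]  L2: P0=M P1=I  mem[L2]=80
2. P0: load  L2  bus=[-]  L2: P0=M P1=I  mem[L2]=80
3. P0: store L2 := 46  bus=[-]  L2: P0=M P1=I  mem[L2]=80
4. P0: load  L2  bus=[-]  L2: P0=M P1=I  mem[L2]=80
5. P0: store L2 := 80  bus=[-]  L2: P0=M P1=I  mem[L2]=80
6. P0: load  L1  bus=[BusRd]  L1: P0=E P1=I  mem[L1]=30
7. P0: load  L1  bus=[-]  L1: P0=E P1=I  mem[L1]=30
8. P0: load  L2  bus=[-]  L2: P0=M P1=I  mem[L2]=80
9. P1: store L2 := 75  bus=[BusRdX,Flush]  L2: P0=I P1=M  mem[L2]=80
10. P0: store L2 := 33  bus=[BusRdX,Flush]  L2: P0=M P1=I  mem[L2]=75
11. P0: load  L2  bus=[-]  L2: P0=M P1=I  mem[L2]=75
12. P0: store L2 := 67  bus=[-]  L2: P0=M P1=I  mem[L2]=75
13. P1: load  L2  bus=[BusRd]  L2: P0=O P1=S  mem[L2]=75
14. P1: store L2 := 24  bus=[BusUpgr,Flush]  L2: P0=I P1=M  mem[L2]=67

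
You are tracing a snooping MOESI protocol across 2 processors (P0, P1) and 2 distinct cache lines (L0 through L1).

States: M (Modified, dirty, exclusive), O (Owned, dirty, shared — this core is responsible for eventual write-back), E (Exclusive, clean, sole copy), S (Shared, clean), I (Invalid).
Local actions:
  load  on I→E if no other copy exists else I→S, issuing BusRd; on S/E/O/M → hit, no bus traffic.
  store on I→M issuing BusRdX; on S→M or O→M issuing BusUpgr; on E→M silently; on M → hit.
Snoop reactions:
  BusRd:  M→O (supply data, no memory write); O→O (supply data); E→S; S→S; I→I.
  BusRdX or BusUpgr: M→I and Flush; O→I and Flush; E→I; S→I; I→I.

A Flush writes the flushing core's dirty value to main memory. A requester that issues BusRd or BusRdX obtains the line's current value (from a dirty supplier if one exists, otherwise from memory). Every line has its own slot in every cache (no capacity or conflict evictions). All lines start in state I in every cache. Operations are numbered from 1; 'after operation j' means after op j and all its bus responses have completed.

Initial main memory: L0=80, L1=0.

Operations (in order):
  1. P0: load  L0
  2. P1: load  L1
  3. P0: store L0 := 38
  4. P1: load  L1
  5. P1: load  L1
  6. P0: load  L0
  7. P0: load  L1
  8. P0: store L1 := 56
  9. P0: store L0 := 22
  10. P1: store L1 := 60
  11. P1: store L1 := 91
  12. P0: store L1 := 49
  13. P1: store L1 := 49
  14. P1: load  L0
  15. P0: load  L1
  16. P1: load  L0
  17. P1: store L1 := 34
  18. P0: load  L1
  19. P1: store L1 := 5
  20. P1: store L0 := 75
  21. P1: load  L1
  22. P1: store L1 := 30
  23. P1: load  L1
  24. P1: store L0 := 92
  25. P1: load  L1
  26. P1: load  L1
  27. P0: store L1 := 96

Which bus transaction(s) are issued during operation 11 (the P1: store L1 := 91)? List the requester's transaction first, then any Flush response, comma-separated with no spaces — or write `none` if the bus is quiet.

bus = none

step 1: P0: load  L0  ⟶  EI  (L0)  txn=BusRd  M[L0]=80
step 2: P1: load  L1  ⟶  IE  (L1)  txn=BusRd  M[L1]=0
step 3: P0: store L0 := 38  ⟶  MI  (L0)  txn=∅  M[L0]=80
step 4: P1: load  L1  ⟶  IE  (L1)  txn=∅  M[L1]=0
step 5: P1: load  L1  ⟶  IE  (L1)  txn=∅  M[L1]=0
step 6: P0: load  L0  ⟶  MI  (L0)  txn=∅  M[L0]=80
step 7: P0: load  L1  ⟶  SS  (L1)  txn=BusRd  M[L1]=0
step 8: P0: store L1 := 56  ⟶  MI  (L1)  txn=BusUpgr  M[L1]=0
step 9: P0: store L0 := 22  ⟶  MI  (L0)  txn=∅  M[L0]=80
step 10: P1: store L1 := 60  ⟶  IM  (L1)  txn=BusRdX+Flush  M[L1]=56
step 11: P1: store L1 := 91  ⟶  IM  (L1)  txn=∅  M[L1]=56
step 12: P0: store L1 := 49  ⟶  MI  (L1)  txn=BusRdX+Flush  M[L1]=91
step 13: P1: store L1 := 49  ⟶  IM  (L1)  txn=BusRdX+Flush  M[L1]=49
step 14: P1: load  L0  ⟶  OS  (L0)  txn=BusRd  M[L0]=80
step 15: P0: load  L1  ⟶  SO  (L1)  txn=BusRd  M[L1]=49
step 16: P1: load  L0  ⟶  OS  (L0)  txn=∅  M[L0]=80
step 17: P1: store L1 := 34  ⟶  IM  (L1)  txn=BusUpgr  M[L1]=49
step 18: P0: load  L1  ⟶  SO  (L1)  txn=BusRd  M[L1]=49
step 19: P1: store L1 := 5  ⟶  IM  (L1)  txn=BusUpgr  M[L1]=49
step 20: P1: store L0 := 75  ⟶  IM  (L0)  txn=BusUpgr+Flush  M[L0]=22
step 21: P1: load  L1  ⟶  IM  (L1)  txn=∅  M[L1]=49
step 22: P1: store L1 := 30  ⟶  IM  (L1)  txn=∅  M[L1]=49
step 23: P1: load  L1  ⟶  IM  (L1)  txn=∅  M[L1]=49
step 24: P1: store L0 := 92  ⟶  IM  (L0)  txn=∅  M[L0]=22
step 25: P1: load  L1  ⟶  IM  (L1)  txn=∅  M[L1]=49
step 26: P1: load  L1  ⟶  IM  (L1)  txn=∅  M[L1]=49
step 27: P0: store L1 := 96  ⟶  MI  (L1)  txn=BusRdX+Flush  M[L1]=30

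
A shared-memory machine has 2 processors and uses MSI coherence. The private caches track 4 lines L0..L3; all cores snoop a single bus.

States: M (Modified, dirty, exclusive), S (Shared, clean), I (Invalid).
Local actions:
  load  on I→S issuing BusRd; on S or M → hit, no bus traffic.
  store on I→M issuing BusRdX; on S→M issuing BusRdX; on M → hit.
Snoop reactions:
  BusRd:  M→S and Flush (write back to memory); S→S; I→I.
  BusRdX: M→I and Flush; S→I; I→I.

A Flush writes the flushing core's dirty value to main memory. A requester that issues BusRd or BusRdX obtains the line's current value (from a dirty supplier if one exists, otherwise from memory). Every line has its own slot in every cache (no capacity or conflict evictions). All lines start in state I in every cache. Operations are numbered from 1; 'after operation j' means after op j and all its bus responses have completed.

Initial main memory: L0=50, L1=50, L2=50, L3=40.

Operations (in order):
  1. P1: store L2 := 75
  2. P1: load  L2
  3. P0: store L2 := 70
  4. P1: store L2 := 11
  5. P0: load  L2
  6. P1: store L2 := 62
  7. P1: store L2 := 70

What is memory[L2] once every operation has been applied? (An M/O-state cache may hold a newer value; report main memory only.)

[1] P1: store L2 := 75 | P0:I, P1:M(75) | bus: BusRdX
[2] P1: load  L2 | P0:I, P1:M(75) | bus: none
[3] P0: store L2 := 70 | P0:M(70), P1:I | bus: BusRdX,Flush
[4] P1: store L2 := 11 | P0:I, P1:M(11) | bus: BusRdX,Flush
[5] P0: load  L2 | P0:S(11), P1:S(11) | bus: BusRd,Flush
[6] P1: store L2 := 62 | P0:I, P1:M(62) | bus: BusRdX
[7] P1: store L2 := 70 | P0:I, P1:M(70) | bus: none

memory[L2] = 11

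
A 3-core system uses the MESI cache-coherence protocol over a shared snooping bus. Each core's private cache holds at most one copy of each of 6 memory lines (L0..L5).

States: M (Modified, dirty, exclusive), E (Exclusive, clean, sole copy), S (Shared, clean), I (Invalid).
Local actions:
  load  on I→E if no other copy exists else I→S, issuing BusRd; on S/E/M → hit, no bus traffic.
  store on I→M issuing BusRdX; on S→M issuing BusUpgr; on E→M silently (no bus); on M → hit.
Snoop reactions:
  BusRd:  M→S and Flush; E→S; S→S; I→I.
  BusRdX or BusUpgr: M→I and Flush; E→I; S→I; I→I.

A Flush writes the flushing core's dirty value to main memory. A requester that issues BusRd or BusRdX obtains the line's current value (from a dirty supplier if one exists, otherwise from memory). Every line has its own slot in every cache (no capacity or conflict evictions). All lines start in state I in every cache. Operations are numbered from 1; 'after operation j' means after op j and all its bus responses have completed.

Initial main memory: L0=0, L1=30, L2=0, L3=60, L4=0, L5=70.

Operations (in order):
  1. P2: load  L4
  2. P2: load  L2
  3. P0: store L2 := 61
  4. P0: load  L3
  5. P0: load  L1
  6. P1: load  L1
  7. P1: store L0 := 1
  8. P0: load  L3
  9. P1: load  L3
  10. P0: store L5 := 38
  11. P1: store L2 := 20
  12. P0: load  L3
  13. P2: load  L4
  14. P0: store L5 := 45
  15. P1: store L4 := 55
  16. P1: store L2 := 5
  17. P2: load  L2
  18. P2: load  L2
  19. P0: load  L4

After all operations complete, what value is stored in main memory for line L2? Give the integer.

step 1: P2: load  L4  ⟶  IIE  (L4)  txn=BusRd  M[L4]=0
step 2: P2: load  L2  ⟶  IIE  (L2)  txn=BusRd  M[L2]=0
step 3: P0: store L2 := 61  ⟶  MII  (L2)  txn=BusRdX  M[L2]=0
step 4: P0: load  L3  ⟶  EII  (L3)  txn=BusRd  M[L3]=60
step 5: P0: load  L1  ⟶  EII  (L1)  txn=BusRd  M[L1]=30
step 6: P1: load  L1  ⟶  SSI  (L1)  txn=BusRd  M[L1]=30
step 7: P1: store L0 := 1  ⟶  IMI  (L0)  txn=BusRdX  M[L0]=0
step 8: P0: load  L3  ⟶  EII  (L3)  txn=∅  M[L3]=60
step 9: P1: load  L3  ⟶  SSI  (L3)  txn=BusRd  M[L3]=60
step 10: P0: store L5 := 38  ⟶  MII  (L5)  txn=BusRdX  M[L5]=70
step 11: P1: store L2 := 20  ⟶  IMI  (L2)  txn=BusRdX+Flush  M[L2]=61
step 12: P0: load  L3  ⟶  SSI  (L3)  txn=∅  M[L3]=60
step 13: P2: load  L4  ⟶  IIE  (L4)  txn=∅  M[L4]=0
step 14: P0: store L5 := 45  ⟶  MII  (L5)  txn=∅  M[L5]=70
step 15: P1: store L4 := 55  ⟶  IMI  (L4)  txn=BusRdX  M[L4]=0
step 16: P1: store L2 := 5  ⟶  IMI  (L2)  txn=∅  M[L2]=61
step 17: P2: load  L2  ⟶  ISS  (L2)  txn=BusRd+Flush  M[L2]=5
step 18: P2: load  L2  ⟶  ISS  (L2)  txn=∅  M[L2]=5
step 19: P0: load  L4  ⟶  SSI  (L4)  txn=BusRd+Flush  M[L4]=55

memory[L2] = 5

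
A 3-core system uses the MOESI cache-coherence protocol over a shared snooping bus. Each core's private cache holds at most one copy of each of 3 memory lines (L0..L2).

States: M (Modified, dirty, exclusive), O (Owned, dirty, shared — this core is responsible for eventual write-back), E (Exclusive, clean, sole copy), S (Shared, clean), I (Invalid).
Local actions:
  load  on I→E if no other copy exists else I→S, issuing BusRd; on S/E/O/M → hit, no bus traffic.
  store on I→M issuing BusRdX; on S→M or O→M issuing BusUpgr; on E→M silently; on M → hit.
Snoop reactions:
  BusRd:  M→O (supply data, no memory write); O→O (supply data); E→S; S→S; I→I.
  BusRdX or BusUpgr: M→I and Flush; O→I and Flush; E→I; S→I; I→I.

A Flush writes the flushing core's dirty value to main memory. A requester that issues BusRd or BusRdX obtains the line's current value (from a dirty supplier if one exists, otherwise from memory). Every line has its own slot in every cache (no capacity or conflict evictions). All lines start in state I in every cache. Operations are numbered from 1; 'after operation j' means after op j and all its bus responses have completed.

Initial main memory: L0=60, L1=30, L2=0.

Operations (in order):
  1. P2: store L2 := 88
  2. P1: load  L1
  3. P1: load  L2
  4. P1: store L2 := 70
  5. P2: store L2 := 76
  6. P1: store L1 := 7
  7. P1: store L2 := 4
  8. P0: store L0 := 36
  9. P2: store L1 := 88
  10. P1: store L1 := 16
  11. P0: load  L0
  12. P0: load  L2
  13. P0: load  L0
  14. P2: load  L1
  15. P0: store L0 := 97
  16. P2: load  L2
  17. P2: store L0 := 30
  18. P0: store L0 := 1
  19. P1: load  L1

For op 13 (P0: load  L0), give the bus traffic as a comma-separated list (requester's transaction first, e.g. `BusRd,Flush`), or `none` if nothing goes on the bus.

step 1: P2: store L2 := 88  ⟶  IIM  (L2)  txn=BusRdX  M[L2]=0
step 2: P1: load  L1  ⟶  IEI  (L1)  txn=BusRd  M[L1]=30
step 3: P1: load  L2  ⟶  ISO  (L2)  txn=BusRd  M[L2]=0
step 4: P1: store L2 := 70  ⟶  IMI  (L2)  txn=BusUpgr+Flush  M[L2]=88
step 5: P2: store L2 := 76  ⟶  IIM  (L2)  txn=BusRdX+Flush  M[L2]=70
step 6: P1: store L1 := 7  ⟶  IMI  (L1)  txn=∅  M[L1]=30
step 7: P1: store L2 := 4  ⟶  IMI  (L2)  txn=BusRdX+Flush  M[L2]=76
step 8: P0: store L0 := 36  ⟶  MII  (L0)  txn=BusRdX  M[L0]=60
step 9: P2: store L1 := 88  ⟶  IIM  (L1)  txn=BusRdX+Flush  M[L1]=7
step 10: P1: store L1 := 16  ⟶  IMI  (L1)  txn=BusRdX+Flush  M[L1]=88
step 11: P0: load  L0  ⟶  MII  (L0)  txn=∅  M[L0]=60
step 12: P0: load  L2  ⟶  SOI  (L2)  txn=BusRd  M[L2]=76
step 13: P0: load  L0  ⟶  MII  (L0)  txn=∅  M[L0]=60
step 14: P2: load  L1  ⟶  IOS  (L1)  txn=BusRd  M[L1]=88
step 15: P0: store L0 := 97  ⟶  MII  (L0)  txn=∅  M[L0]=60
step 16: P2: load  L2  ⟶  SOS  (L2)  txn=BusRd  M[L2]=76
step 17: P2: store L0 := 30  ⟶  IIM  (L0)  txn=BusRdX+Flush  M[L0]=97
step 18: P0: store L0 := 1  ⟶  MII  (L0)  txn=BusRdX+Flush  M[L0]=30
step 19: P1: load  L1  ⟶  IOS  (L1)  txn=∅  M[L1]=88

bus = none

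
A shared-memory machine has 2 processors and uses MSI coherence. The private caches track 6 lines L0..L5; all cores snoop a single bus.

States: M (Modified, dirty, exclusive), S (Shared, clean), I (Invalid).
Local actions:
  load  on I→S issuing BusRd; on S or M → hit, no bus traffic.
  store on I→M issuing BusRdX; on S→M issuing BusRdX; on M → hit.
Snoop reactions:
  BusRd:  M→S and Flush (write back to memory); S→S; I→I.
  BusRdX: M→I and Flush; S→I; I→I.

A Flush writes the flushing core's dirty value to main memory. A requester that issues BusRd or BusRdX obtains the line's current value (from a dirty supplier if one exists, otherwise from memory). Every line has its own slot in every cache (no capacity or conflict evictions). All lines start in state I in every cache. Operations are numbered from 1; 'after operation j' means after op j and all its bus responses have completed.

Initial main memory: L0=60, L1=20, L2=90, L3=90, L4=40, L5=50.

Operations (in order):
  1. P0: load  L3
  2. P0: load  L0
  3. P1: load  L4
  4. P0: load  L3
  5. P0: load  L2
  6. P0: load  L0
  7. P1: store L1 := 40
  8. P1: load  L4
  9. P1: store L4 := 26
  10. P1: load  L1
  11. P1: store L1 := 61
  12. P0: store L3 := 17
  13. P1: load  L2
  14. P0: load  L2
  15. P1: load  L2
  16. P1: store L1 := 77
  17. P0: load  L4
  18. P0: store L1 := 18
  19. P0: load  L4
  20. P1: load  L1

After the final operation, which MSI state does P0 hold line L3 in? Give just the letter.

state = M

  op1 P0: load  L3 → S/I on L3; bus BusRd; mem=90
  op2 P0: load  L0 → S/I on L0; bus BusRd; mem=60
  op3 P1: load  L4 → I/S on L4; bus BusRd; mem=40
  op4 P0: load  L3 → S/I on L3; bus (none); mem=90
  op5 P0: load  L2 → S/I on L2; bus BusRd; mem=90
  op6 P0: load  L0 → S/I on L0; bus (none); mem=60
  op7 P1: store L1 := 40 → I/M on L1; bus BusRdX; mem=20
  op8 P1: load  L4 → I/S on L4; bus (none); mem=40
  op9 P1: store L4 := 26 → I/M on L4; bus BusRdX; mem=40
  op10 P1: load  L1 → I/M on L1; bus (none); mem=20
  op11 P1: store L1 := 61 → I/M on L1; bus (none); mem=20
  op12 P0: store L3 := 17 → M/I on L3; bus BusRdX; mem=90
  op13 P1: load  L2 → S/S on L2; bus BusRd; mem=90
  op14 P0: load  L2 → S/S on L2; bus (none); mem=90
  op15 P1: load  L2 → S/S on L2; bus (none); mem=90
  op16 P1: store L1 := 77 → I/M on L1; bus (none); mem=20
  op17 P0: load  L4 → S/S on L4; bus BusRd Flush; mem=26
  op18 P0: store L1 := 18 → M/I on L1; bus BusRdX Flush; mem=77
  op19 P0: load  L4 → S/S on L4; bus (none); mem=26
  op20 P1: load  L1 → S/S on L1; bus BusRd Flush; mem=18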